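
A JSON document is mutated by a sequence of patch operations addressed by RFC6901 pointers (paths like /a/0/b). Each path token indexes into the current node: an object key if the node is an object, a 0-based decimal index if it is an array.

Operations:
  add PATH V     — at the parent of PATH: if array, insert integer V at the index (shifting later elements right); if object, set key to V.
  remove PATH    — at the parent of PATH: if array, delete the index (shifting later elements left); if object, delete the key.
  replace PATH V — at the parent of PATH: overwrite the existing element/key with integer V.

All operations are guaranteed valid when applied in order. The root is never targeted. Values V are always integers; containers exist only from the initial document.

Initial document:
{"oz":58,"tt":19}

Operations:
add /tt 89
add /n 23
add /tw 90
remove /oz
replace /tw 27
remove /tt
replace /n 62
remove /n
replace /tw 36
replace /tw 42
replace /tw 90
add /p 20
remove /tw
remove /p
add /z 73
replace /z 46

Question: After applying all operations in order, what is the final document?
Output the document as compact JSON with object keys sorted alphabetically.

After op 1 (add /tt 89): {"oz":58,"tt":89}
After op 2 (add /n 23): {"n":23,"oz":58,"tt":89}
After op 3 (add /tw 90): {"n":23,"oz":58,"tt":89,"tw":90}
After op 4 (remove /oz): {"n":23,"tt":89,"tw":90}
After op 5 (replace /tw 27): {"n":23,"tt":89,"tw":27}
After op 6 (remove /tt): {"n":23,"tw":27}
After op 7 (replace /n 62): {"n":62,"tw":27}
After op 8 (remove /n): {"tw":27}
After op 9 (replace /tw 36): {"tw":36}
After op 10 (replace /tw 42): {"tw":42}
After op 11 (replace /tw 90): {"tw":90}
After op 12 (add /p 20): {"p":20,"tw":90}
After op 13 (remove /tw): {"p":20}
After op 14 (remove /p): {}
After op 15 (add /z 73): {"z":73}
After op 16 (replace /z 46): {"z":46}

Answer: {"z":46}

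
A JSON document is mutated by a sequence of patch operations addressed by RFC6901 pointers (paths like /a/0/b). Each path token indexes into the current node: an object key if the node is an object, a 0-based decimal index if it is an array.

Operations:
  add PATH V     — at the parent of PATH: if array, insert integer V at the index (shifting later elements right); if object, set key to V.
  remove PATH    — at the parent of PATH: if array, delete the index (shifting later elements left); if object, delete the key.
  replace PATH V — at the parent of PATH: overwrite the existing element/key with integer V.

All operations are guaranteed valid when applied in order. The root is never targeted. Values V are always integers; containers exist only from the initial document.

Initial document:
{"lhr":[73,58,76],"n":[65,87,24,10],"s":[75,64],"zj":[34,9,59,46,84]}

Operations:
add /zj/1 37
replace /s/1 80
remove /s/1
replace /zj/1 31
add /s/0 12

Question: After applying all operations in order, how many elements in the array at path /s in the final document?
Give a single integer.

After op 1 (add /zj/1 37): {"lhr":[73,58,76],"n":[65,87,24,10],"s":[75,64],"zj":[34,37,9,59,46,84]}
After op 2 (replace /s/1 80): {"lhr":[73,58,76],"n":[65,87,24,10],"s":[75,80],"zj":[34,37,9,59,46,84]}
After op 3 (remove /s/1): {"lhr":[73,58,76],"n":[65,87,24,10],"s":[75],"zj":[34,37,9,59,46,84]}
After op 4 (replace /zj/1 31): {"lhr":[73,58,76],"n":[65,87,24,10],"s":[75],"zj":[34,31,9,59,46,84]}
After op 5 (add /s/0 12): {"lhr":[73,58,76],"n":[65,87,24,10],"s":[12,75],"zj":[34,31,9,59,46,84]}
Size at path /s: 2

Answer: 2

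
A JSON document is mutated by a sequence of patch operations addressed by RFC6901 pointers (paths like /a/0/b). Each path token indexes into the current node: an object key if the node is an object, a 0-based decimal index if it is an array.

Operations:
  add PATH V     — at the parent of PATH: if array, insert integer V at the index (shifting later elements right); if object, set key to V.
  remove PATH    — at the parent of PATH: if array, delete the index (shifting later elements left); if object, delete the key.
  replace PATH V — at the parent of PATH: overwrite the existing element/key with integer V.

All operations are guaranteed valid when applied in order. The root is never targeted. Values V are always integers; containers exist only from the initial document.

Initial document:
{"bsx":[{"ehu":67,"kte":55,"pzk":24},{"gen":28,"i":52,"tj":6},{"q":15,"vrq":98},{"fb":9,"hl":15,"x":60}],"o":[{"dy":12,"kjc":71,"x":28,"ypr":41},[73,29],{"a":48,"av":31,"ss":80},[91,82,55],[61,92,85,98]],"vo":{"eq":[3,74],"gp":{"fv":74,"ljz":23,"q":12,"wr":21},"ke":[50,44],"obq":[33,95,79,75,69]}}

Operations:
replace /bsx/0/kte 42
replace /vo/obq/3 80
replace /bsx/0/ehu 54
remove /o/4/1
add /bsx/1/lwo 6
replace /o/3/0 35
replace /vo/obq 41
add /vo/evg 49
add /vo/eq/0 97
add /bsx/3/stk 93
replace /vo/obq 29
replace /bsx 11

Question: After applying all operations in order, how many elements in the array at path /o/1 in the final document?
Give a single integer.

After op 1 (replace /bsx/0/kte 42): {"bsx":[{"ehu":67,"kte":42,"pzk":24},{"gen":28,"i":52,"tj":6},{"q":15,"vrq":98},{"fb":9,"hl":15,"x":60}],"o":[{"dy":12,"kjc":71,"x":28,"ypr":41},[73,29],{"a":48,"av":31,"ss":80},[91,82,55],[61,92,85,98]],"vo":{"eq":[3,74],"gp":{"fv":74,"ljz":23,"q":12,"wr":21},"ke":[50,44],"obq":[33,95,79,75,69]}}
After op 2 (replace /vo/obq/3 80): {"bsx":[{"ehu":67,"kte":42,"pzk":24},{"gen":28,"i":52,"tj":6},{"q":15,"vrq":98},{"fb":9,"hl":15,"x":60}],"o":[{"dy":12,"kjc":71,"x":28,"ypr":41},[73,29],{"a":48,"av":31,"ss":80},[91,82,55],[61,92,85,98]],"vo":{"eq":[3,74],"gp":{"fv":74,"ljz":23,"q":12,"wr":21},"ke":[50,44],"obq":[33,95,79,80,69]}}
After op 3 (replace /bsx/0/ehu 54): {"bsx":[{"ehu":54,"kte":42,"pzk":24},{"gen":28,"i":52,"tj":6},{"q":15,"vrq":98},{"fb":9,"hl":15,"x":60}],"o":[{"dy":12,"kjc":71,"x":28,"ypr":41},[73,29],{"a":48,"av":31,"ss":80},[91,82,55],[61,92,85,98]],"vo":{"eq":[3,74],"gp":{"fv":74,"ljz":23,"q":12,"wr":21},"ke":[50,44],"obq":[33,95,79,80,69]}}
After op 4 (remove /o/4/1): {"bsx":[{"ehu":54,"kte":42,"pzk":24},{"gen":28,"i":52,"tj":6},{"q":15,"vrq":98},{"fb":9,"hl":15,"x":60}],"o":[{"dy":12,"kjc":71,"x":28,"ypr":41},[73,29],{"a":48,"av":31,"ss":80},[91,82,55],[61,85,98]],"vo":{"eq":[3,74],"gp":{"fv":74,"ljz":23,"q":12,"wr":21},"ke":[50,44],"obq":[33,95,79,80,69]}}
After op 5 (add /bsx/1/lwo 6): {"bsx":[{"ehu":54,"kte":42,"pzk":24},{"gen":28,"i":52,"lwo":6,"tj":6},{"q":15,"vrq":98},{"fb":9,"hl":15,"x":60}],"o":[{"dy":12,"kjc":71,"x":28,"ypr":41},[73,29],{"a":48,"av":31,"ss":80},[91,82,55],[61,85,98]],"vo":{"eq":[3,74],"gp":{"fv":74,"ljz":23,"q":12,"wr":21},"ke":[50,44],"obq":[33,95,79,80,69]}}
After op 6 (replace /o/3/0 35): {"bsx":[{"ehu":54,"kte":42,"pzk":24},{"gen":28,"i":52,"lwo":6,"tj":6},{"q":15,"vrq":98},{"fb":9,"hl":15,"x":60}],"o":[{"dy":12,"kjc":71,"x":28,"ypr":41},[73,29],{"a":48,"av":31,"ss":80},[35,82,55],[61,85,98]],"vo":{"eq":[3,74],"gp":{"fv":74,"ljz":23,"q":12,"wr":21},"ke":[50,44],"obq":[33,95,79,80,69]}}
After op 7 (replace /vo/obq 41): {"bsx":[{"ehu":54,"kte":42,"pzk":24},{"gen":28,"i":52,"lwo":6,"tj":6},{"q":15,"vrq":98},{"fb":9,"hl":15,"x":60}],"o":[{"dy":12,"kjc":71,"x":28,"ypr":41},[73,29],{"a":48,"av":31,"ss":80},[35,82,55],[61,85,98]],"vo":{"eq":[3,74],"gp":{"fv":74,"ljz":23,"q":12,"wr":21},"ke":[50,44],"obq":41}}
After op 8 (add /vo/evg 49): {"bsx":[{"ehu":54,"kte":42,"pzk":24},{"gen":28,"i":52,"lwo":6,"tj":6},{"q":15,"vrq":98},{"fb":9,"hl":15,"x":60}],"o":[{"dy":12,"kjc":71,"x":28,"ypr":41},[73,29],{"a":48,"av":31,"ss":80},[35,82,55],[61,85,98]],"vo":{"eq":[3,74],"evg":49,"gp":{"fv":74,"ljz":23,"q":12,"wr":21},"ke":[50,44],"obq":41}}
After op 9 (add /vo/eq/0 97): {"bsx":[{"ehu":54,"kte":42,"pzk":24},{"gen":28,"i":52,"lwo":6,"tj":6},{"q":15,"vrq":98},{"fb":9,"hl":15,"x":60}],"o":[{"dy":12,"kjc":71,"x":28,"ypr":41},[73,29],{"a":48,"av":31,"ss":80},[35,82,55],[61,85,98]],"vo":{"eq":[97,3,74],"evg":49,"gp":{"fv":74,"ljz":23,"q":12,"wr":21},"ke":[50,44],"obq":41}}
After op 10 (add /bsx/3/stk 93): {"bsx":[{"ehu":54,"kte":42,"pzk":24},{"gen":28,"i":52,"lwo":6,"tj":6},{"q":15,"vrq":98},{"fb":9,"hl":15,"stk":93,"x":60}],"o":[{"dy":12,"kjc":71,"x":28,"ypr":41},[73,29],{"a":48,"av":31,"ss":80},[35,82,55],[61,85,98]],"vo":{"eq":[97,3,74],"evg":49,"gp":{"fv":74,"ljz":23,"q":12,"wr":21},"ke":[50,44],"obq":41}}
After op 11 (replace /vo/obq 29): {"bsx":[{"ehu":54,"kte":42,"pzk":24},{"gen":28,"i":52,"lwo":6,"tj":6},{"q":15,"vrq":98},{"fb":9,"hl":15,"stk":93,"x":60}],"o":[{"dy":12,"kjc":71,"x":28,"ypr":41},[73,29],{"a":48,"av":31,"ss":80},[35,82,55],[61,85,98]],"vo":{"eq":[97,3,74],"evg":49,"gp":{"fv":74,"ljz":23,"q":12,"wr":21},"ke":[50,44],"obq":29}}
After op 12 (replace /bsx 11): {"bsx":11,"o":[{"dy":12,"kjc":71,"x":28,"ypr":41},[73,29],{"a":48,"av":31,"ss":80},[35,82,55],[61,85,98]],"vo":{"eq":[97,3,74],"evg":49,"gp":{"fv":74,"ljz":23,"q":12,"wr":21},"ke":[50,44],"obq":29}}
Size at path /o/1: 2

Answer: 2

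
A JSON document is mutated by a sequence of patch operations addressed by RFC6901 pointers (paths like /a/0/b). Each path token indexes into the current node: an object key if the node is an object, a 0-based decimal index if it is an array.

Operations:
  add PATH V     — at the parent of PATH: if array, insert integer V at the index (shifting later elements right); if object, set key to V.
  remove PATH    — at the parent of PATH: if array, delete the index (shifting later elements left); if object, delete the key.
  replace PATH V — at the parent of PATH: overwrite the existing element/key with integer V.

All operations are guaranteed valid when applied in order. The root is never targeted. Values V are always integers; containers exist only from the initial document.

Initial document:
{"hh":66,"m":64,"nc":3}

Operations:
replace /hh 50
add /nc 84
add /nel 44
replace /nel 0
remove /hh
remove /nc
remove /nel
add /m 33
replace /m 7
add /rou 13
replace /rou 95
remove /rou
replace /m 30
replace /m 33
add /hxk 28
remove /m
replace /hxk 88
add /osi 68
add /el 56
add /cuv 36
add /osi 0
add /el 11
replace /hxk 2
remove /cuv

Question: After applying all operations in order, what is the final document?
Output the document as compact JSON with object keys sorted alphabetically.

After op 1 (replace /hh 50): {"hh":50,"m":64,"nc":3}
After op 2 (add /nc 84): {"hh":50,"m":64,"nc":84}
After op 3 (add /nel 44): {"hh":50,"m":64,"nc":84,"nel":44}
After op 4 (replace /nel 0): {"hh":50,"m":64,"nc":84,"nel":0}
After op 5 (remove /hh): {"m":64,"nc":84,"nel":0}
After op 6 (remove /nc): {"m":64,"nel":0}
After op 7 (remove /nel): {"m":64}
After op 8 (add /m 33): {"m":33}
After op 9 (replace /m 7): {"m":7}
After op 10 (add /rou 13): {"m":7,"rou":13}
After op 11 (replace /rou 95): {"m":7,"rou":95}
After op 12 (remove /rou): {"m":7}
After op 13 (replace /m 30): {"m":30}
After op 14 (replace /m 33): {"m":33}
After op 15 (add /hxk 28): {"hxk":28,"m":33}
After op 16 (remove /m): {"hxk":28}
After op 17 (replace /hxk 88): {"hxk":88}
After op 18 (add /osi 68): {"hxk":88,"osi":68}
After op 19 (add /el 56): {"el":56,"hxk":88,"osi":68}
After op 20 (add /cuv 36): {"cuv":36,"el":56,"hxk":88,"osi":68}
After op 21 (add /osi 0): {"cuv":36,"el":56,"hxk":88,"osi":0}
After op 22 (add /el 11): {"cuv":36,"el":11,"hxk":88,"osi":0}
After op 23 (replace /hxk 2): {"cuv":36,"el":11,"hxk":2,"osi":0}
After op 24 (remove /cuv): {"el":11,"hxk":2,"osi":0}

Answer: {"el":11,"hxk":2,"osi":0}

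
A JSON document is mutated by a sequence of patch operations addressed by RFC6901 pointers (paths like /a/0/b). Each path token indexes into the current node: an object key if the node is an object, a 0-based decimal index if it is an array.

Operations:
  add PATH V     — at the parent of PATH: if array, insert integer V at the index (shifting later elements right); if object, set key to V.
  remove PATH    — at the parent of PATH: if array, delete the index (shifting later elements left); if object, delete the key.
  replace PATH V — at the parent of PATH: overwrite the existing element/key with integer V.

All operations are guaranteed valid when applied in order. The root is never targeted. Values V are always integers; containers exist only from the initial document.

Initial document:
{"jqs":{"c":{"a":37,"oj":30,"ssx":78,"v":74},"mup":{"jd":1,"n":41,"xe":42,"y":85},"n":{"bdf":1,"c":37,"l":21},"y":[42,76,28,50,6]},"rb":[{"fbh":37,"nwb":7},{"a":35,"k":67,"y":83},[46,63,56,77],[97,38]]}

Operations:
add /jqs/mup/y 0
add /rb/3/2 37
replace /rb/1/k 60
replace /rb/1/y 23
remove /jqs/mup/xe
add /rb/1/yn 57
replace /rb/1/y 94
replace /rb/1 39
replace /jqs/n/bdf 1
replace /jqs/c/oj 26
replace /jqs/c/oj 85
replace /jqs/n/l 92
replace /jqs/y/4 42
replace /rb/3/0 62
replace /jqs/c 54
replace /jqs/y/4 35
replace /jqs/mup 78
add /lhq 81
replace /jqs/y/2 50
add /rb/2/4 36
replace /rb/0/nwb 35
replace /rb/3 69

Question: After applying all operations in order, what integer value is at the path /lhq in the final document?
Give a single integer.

Answer: 81

Derivation:
After op 1 (add /jqs/mup/y 0): {"jqs":{"c":{"a":37,"oj":30,"ssx":78,"v":74},"mup":{"jd":1,"n":41,"xe":42,"y":0},"n":{"bdf":1,"c":37,"l":21},"y":[42,76,28,50,6]},"rb":[{"fbh":37,"nwb":7},{"a":35,"k":67,"y":83},[46,63,56,77],[97,38]]}
After op 2 (add /rb/3/2 37): {"jqs":{"c":{"a":37,"oj":30,"ssx":78,"v":74},"mup":{"jd":1,"n":41,"xe":42,"y":0},"n":{"bdf":1,"c":37,"l":21},"y":[42,76,28,50,6]},"rb":[{"fbh":37,"nwb":7},{"a":35,"k":67,"y":83},[46,63,56,77],[97,38,37]]}
After op 3 (replace /rb/1/k 60): {"jqs":{"c":{"a":37,"oj":30,"ssx":78,"v":74},"mup":{"jd":1,"n":41,"xe":42,"y":0},"n":{"bdf":1,"c":37,"l":21},"y":[42,76,28,50,6]},"rb":[{"fbh":37,"nwb":7},{"a":35,"k":60,"y":83},[46,63,56,77],[97,38,37]]}
After op 4 (replace /rb/1/y 23): {"jqs":{"c":{"a":37,"oj":30,"ssx":78,"v":74},"mup":{"jd":1,"n":41,"xe":42,"y":0},"n":{"bdf":1,"c":37,"l":21},"y":[42,76,28,50,6]},"rb":[{"fbh":37,"nwb":7},{"a":35,"k":60,"y":23},[46,63,56,77],[97,38,37]]}
After op 5 (remove /jqs/mup/xe): {"jqs":{"c":{"a":37,"oj":30,"ssx":78,"v":74},"mup":{"jd":1,"n":41,"y":0},"n":{"bdf":1,"c":37,"l":21},"y":[42,76,28,50,6]},"rb":[{"fbh":37,"nwb":7},{"a":35,"k":60,"y":23},[46,63,56,77],[97,38,37]]}
After op 6 (add /rb/1/yn 57): {"jqs":{"c":{"a":37,"oj":30,"ssx":78,"v":74},"mup":{"jd":1,"n":41,"y":0},"n":{"bdf":1,"c":37,"l":21},"y":[42,76,28,50,6]},"rb":[{"fbh":37,"nwb":7},{"a":35,"k":60,"y":23,"yn":57},[46,63,56,77],[97,38,37]]}
After op 7 (replace /rb/1/y 94): {"jqs":{"c":{"a":37,"oj":30,"ssx":78,"v":74},"mup":{"jd":1,"n":41,"y":0},"n":{"bdf":1,"c":37,"l":21},"y":[42,76,28,50,6]},"rb":[{"fbh":37,"nwb":7},{"a":35,"k":60,"y":94,"yn":57},[46,63,56,77],[97,38,37]]}
After op 8 (replace /rb/1 39): {"jqs":{"c":{"a":37,"oj":30,"ssx":78,"v":74},"mup":{"jd":1,"n":41,"y":0},"n":{"bdf":1,"c":37,"l":21},"y":[42,76,28,50,6]},"rb":[{"fbh":37,"nwb":7},39,[46,63,56,77],[97,38,37]]}
After op 9 (replace /jqs/n/bdf 1): {"jqs":{"c":{"a":37,"oj":30,"ssx":78,"v":74},"mup":{"jd":1,"n":41,"y":0},"n":{"bdf":1,"c":37,"l":21},"y":[42,76,28,50,6]},"rb":[{"fbh":37,"nwb":7},39,[46,63,56,77],[97,38,37]]}
After op 10 (replace /jqs/c/oj 26): {"jqs":{"c":{"a":37,"oj":26,"ssx":78,"v":74},"mup":{"jd":1,"n":41,"y":0},"n":{"bdf":1,"c":37,"l":21},"y":[42,76,28,50,6]},"rb":[{"fbh":37,"nwb":7},39,[46,63,56,77],[97,38,37]]}
After op 11 (replace /jqs/c/oj 85): {"jqs":{"c":{"a":37,"oj":85,"ssx":78,"v":74},"mup":{"jd":1,"n":41,"y":0},"n":{"bdf":1,"c":37,"l":21},"y":[42,76,28,50,6]},"rb":[{"fbh":37,"nwb":7},39,[46,63,56,77],[97,38,37]]}
After op 12 (replace /jqs/n/l 92): {"jqs":{"c":{"a":37,"oj":85,"ssx":78,"v":74},"mup":{"jd":1,"n":41,"y":0},"n":{"bdf":1,"c":37,"l":92},"y":[42,76,28,50,6]},"rb":[{"fbh":37,"nwb":7},39,[46,63,56,77],[97,38,37]]}
After op 13 (replace /jqs/y/4 42): {"jqs":{"c":{"a":37,"oj":85,"ssx":78,"v":74},"mup":{"jd":1,"n":41,"y":0},"n":{"bdf":1,"c":37,"l":92},"y":[42,76,28,50,42]},"rb":[{"fbh":37,"nwb":7},39,[46,63,56,77],[97,38,37]]}
After op 14 (replace /rb/3/0 62): {"jqs":{"c":{"a":37,"oj":85,"ssx":78,"v":74},"mup":{"jd":1,"n":41,"y":0},"n":{"bdf":1,"c":37,"l":92},"y":[42,76,28,50,42]},"rb":[{"fbh":37,"nwb":7},39,[46,63,56,77],[62,38,37]]}
After op 15 (replace /jqs/c 54): {"jqs":{"c":54,"mup":{"jd":1,"n":41,"y":0},"n":{"bdf":1,"c":37,"l":92},"y":[42,76,28,50,42]},"rb":[{"fbh":37,"nwb":7},39,[46,63,56,77],[62,38,37]]}
After op 16 (replace /jqs/y/4 35): {"jqs":{"c":54,"mup":{"jd":1,"n":41,"y":0},"n":{"bdf":1,"c":37,"l":92},"y":[42,76,28,50,35]},"rb":[{"fbh":37,"nwb":7},39,[46,63,56,77],[62,38,37]]}
After op 17 (replace /jqs/mup 78): {"jqs":{"c":54,"mup":78,"n":{"bdf":1,"c":37,"l":92},"y":[42,76,28,50,35]},"rb":[{"fbh":37,"nwb":7},39,[46,63,56,77],[62,38,37]]}
After op 18 (add /lhq 81): {"jqs":{"c":54,"mup":78,"n":{"bdf":1,"c":37,"l":92},"y":[42,76,28,50,35]},"lhq":81,"rb":[{"fbh":37,"nwb":7},39,[46,63,56,77],[62,38,37]]}
After op 19 (replace /jqs/y/2 50): {"jqs":{"c":54,"mup":78,"n":{"bdf":1,"c":37,"l":92},"y":[42,76,50,50,35]},"lhq":81,"rb":[{"fbh":37,"nwb":7},39,[46,63,56,77],[62,38,37]]}
After op 20 (add /rb/2/4 36): {"jqs":{"c":54,"mup":78,"n":{"bdf":1,"c":37,"l":92},"y":[42,76,50,50,35]},"lhq":81,"rb":[{"fbh":37,"nwb":7},39,[46,63,56,77,36],[62,38,37]]}
After op 21 (replace /rb/0/nwb 35): {"jqs":{"c":54,"mup":78,"n":{"bdf":1,"c":37,"l":92},"y":[42,76,50,50,35]},"lhq":81,"rb":[{"fbh":37,"nwb":35},39,[46,63,56,77,36],[62,38,37]]}
After op 22 (replace /rb/3 69): {"jqs":{"c":54,"mup":78,"n":{"bdf":1,"c":37,"l":92},"y":[42,76,50,50,35]},"lhq":81,"rb":[{"fbh":37,"nwb":35},39,[46,63,56,77,36],69]}
Value at /lhq: 81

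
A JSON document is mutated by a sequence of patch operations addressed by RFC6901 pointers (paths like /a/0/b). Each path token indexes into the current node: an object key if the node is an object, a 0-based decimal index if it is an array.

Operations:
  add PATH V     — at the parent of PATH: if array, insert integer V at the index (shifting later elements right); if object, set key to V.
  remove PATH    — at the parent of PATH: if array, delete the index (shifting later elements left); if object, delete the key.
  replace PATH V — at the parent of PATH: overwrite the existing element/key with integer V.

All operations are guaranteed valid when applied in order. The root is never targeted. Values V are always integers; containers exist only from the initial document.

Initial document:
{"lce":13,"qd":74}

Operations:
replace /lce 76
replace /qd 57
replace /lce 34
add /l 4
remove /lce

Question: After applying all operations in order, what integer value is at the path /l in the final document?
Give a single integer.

After op 1 (replace /lce 76): {"lce":76,"qd":74}
After op 2 (replace /qd 57): {"lce":76,"qd":57}
After op 3 (replace /lce 34): {"lce":34,"qd":57}
After op 4 (add /l 4): {"l":4,"lce":34,"qd":57}
After op 5 (remove /lce): {"l":4,"qd":57}
Value at /l: 4

Answer: 4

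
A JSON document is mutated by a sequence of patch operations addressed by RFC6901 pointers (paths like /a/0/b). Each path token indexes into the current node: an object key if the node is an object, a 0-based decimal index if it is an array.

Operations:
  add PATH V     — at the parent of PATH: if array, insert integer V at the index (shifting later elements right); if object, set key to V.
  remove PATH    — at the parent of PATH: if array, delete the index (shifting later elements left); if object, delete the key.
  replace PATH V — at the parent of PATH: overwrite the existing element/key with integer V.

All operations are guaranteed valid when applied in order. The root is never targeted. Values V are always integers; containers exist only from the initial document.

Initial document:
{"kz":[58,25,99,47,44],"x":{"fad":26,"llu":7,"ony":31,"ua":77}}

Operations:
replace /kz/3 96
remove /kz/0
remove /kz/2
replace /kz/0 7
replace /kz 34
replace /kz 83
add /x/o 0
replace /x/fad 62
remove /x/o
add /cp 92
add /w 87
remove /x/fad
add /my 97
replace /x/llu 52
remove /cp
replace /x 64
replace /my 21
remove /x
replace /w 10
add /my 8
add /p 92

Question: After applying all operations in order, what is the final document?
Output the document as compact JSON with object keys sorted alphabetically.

After op 1 (replace /kz/3 96): {"kz":[58,25,99,96,44],"x":{"fad":26,"llu":7,"ony":31,"ua":77}}
After op 2 (remove /kz/0): {"kz":[25,99,96,44],"x":{"fad":26,"llu":7,"ony":31,"ua":77}}
After op 3 (remove /kz/2): {"kz":[25,99,44],"x":{"fad":26,"llu":7,"ony":31,"ua":77}}
After op 4 (replace /kz/0 7): {"kz":[7,99,44],"x":{"fad":26,"llu":7,"ony":31,"ua":77}}
After op 5 (replace /kz 34): {"kz":34,"x":{"fad":26,"llu":7,"ony":31,"ua":77}}
After op 6 (replace /kz 83): {"kz":83,"x":{"fad":26,"llu":7,"ony":31,"ua":77}}
After op 7 (add /x/o 0): {"kz":83,"x":{"fad":26,"llu":7,"o":0,"ony":31,"ua":77}}
After op 8 (replace /x/fad 62): {"kz":83,"x":{"fad":62,"llu":7,"o":0,"ony":31,"ua":77}}
After op 9 (remove /x/o): {"kz":83,"x":{"fad":62,"llu":7,"ony":31,"ua":77}}
After op 10 (add /cp 92): {"cp":92,"kz":83,"x":{"fad":62,"llu":7,"ony":31,"ua":77}}
After op 11 (add /w 87): {"cp":92,"kz":83,"w":87,"x":{"fad":62,"llu":7,"ony":31,"ua":77}}
After op 12 (remove /x/fad): {"cp":92,"kz":83,"w":87,"x":{"llu":7,"ony":31,"ua":77}}
After op 13 (add /my 97): {"cp":92,"kz":83,"my":97,"w":87,"x":{"llu":7,"ony":31,"ua":77}}
After op 14 (replace /x/llu 52): {"cp":92,"kz":83,"my":97,"w":87,"x":{"llu":52,"ony":31,"ua":77}}
After op 15 (remove /cp): {"kz":83,"my":97,"w":87,"x":{"llu":52,"ony":31,"ua":77}}
After op 16 (replace /x 64): {"kz":83,"my":97,"w":87,"x":64}
After op 17 (replace /my 21): {"kz":83,"my":21,"w":87,"x":64}
After op 18 (remove /x): {"kz":83,"my":21,"w":87}
After op 19 (replace /w 10): {"kz":83,"my":21,"w":10}
After op 20 (add /my 8): {"kz":83,"my":8,"w":10}
After op 21 (add /p 92): {"kz":83,"my":8,"p":92,"w":10}

Answer: {"kz":83,"my":8,"p":92,"w":10}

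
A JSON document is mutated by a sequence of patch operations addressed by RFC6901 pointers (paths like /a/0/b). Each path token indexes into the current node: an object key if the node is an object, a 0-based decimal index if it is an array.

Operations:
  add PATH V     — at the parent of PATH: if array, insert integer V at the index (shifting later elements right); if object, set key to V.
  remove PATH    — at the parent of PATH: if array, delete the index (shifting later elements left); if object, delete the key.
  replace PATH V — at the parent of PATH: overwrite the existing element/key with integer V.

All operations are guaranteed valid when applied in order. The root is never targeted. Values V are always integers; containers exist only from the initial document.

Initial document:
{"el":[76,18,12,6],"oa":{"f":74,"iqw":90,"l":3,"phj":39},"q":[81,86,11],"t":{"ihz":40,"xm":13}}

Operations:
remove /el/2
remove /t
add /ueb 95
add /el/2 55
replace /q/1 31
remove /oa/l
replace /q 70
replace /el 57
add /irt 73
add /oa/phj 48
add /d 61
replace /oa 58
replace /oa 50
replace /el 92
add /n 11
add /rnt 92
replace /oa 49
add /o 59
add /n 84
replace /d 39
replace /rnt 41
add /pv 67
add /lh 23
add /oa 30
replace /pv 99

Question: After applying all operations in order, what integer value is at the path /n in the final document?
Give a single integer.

After op 1 (remove /el/2): {"el":[76,18,6],"oa":{"f":74,"iqw":90,"l":3,"phj":39},"q":[81,86,11],"t":{"ihz":40,"xm":13}}
After op 2 (remove /t): {"el":[76,18,6],"oa":{"f":74,"iqw":90,"l":3,"phj":39},"q":[81,86,11]}
After op 3 (add /ueb 95): {"el":[76,18,6],"oa":{"f":74,"iqw":90,"l":3,"phj":39},"q":[81,86,11],"ueb":95}
After op 4 (add /el/2 55): {"el":[76,18,55,6],"oa":{"f":74,"iqw":90,"l":3,"phj":39},"q":[81,86,11],"ueb":95}
After op 5 (replace /q/1 31): {"el":[76,18,55,6],"oa":{"f":74,"iqw":90,"l":3,"phj":39},"q":[81,31,11],"ueb":95}
After op 6 (remove /oa/l): {"el":[76,18,55,6],"oa":{"f":74,"iqw":90,"phj":39},"q":[81,31,11],"ueb":95}
After op 7 (replace /q 70): {"el":[76,18,55,6],"oa":{"f":74,"iqw":90,"phj":39},"q":70,"ueb":95}
After op 8 (replace /el 57): {"el":57,"oa":{"f":74,"iqw":90,"phj":39},"q":70,"ueb":95}
After op 9 (add /irt 73): {"el":57,"irt":73,"oa":{"f":74,"iqw":90,"phj":39},"q":70,"ueb":95}
After op 10 (add /oa/phj 48): {"el":57,"irt":73,"oa":{"f":74,"iqw":90,"phj":48},"q":70,"ueb":95}
After op 11 (add /d 61): {"d":61,"el":57,"irt":73,"oa":{"f":74,"iqw":90,"phj":48},"q":70,"ueb":95}
After op 12 (replace /oa 58): {"d":61,"el":57,"irt":73,"oa":58,"q":70,"ueb":95}
After op 13 (replace /oa 50): {"d":61,"el":57,"irt":73,"oa":50,"q":70,"ueb":95}
After op 14 (replace /el 92): {"d":61,"el":92,"irt":73,"oa":50,"q":70,"ueb":95}
After op 15 (add /n 11): {"d":61,"el":92,"irt":73,"n":11,"oa":50,"q":70,"ueb":95}
After op 16 (add /rnt 92): {"d":61,"el":92,"irt":73,"n":11,"oa":50,"q":70,"rnt":92,"ueb":95}
After op 17 (replace /oa 49): {"d":61,"el":92,"irt":73,"n":11,"oa":49,"q":70,"rnt":92,"ueb":95}
After op 18 (add /o 59): {"d":61,"el":92,"irt":73,"n":11,"o":59,"oa":49,"q":70,"rnt":92,"ueb":95}
After op 19 (add /n 84): {"d":61,"el":92,"irt":73,"n":84,"o":59,"oa":49,"q":70,"rnt":92,"ueb":95}
After op 20 (replace /d 39): {"d":39,"el":92,"irt":73,"n":84,"o":59,"oa":49,"q":70,"rnt":92,"ueb":95}
After op 21 (replace /rnt 41): {"d":39,"el":92,"irt":73,"n":84,"o":59,"oa":49,"q":70,"rnt":41,"ueb":95}
After op 22 (add /pv 67): {"d":39,"el":92,"irt":73,"n":84,"o":59,"oa":49,"pv":67,"q":70,"rnt":41,"ueb":95}
After op 23 (add /lh 23): {"d":39,"el":92,"irt":73,"lh":23,"n":84,"o":59,"oa":49,"pv":67,"q":70,"rnt":41,"ueb":95}
After op 24 (add /oa 30): {"d":39,"el":92,"irt":73,"lh":23,"n":84,"o":59,"oa":30,"pv":67,"q":70,"rnt":41,"ueb":95}
After op 25 (replace /pv 99): {"d":39,"el":92,"irt":73,"lh":23,"n":84,"o":59,"oa":30,"pv":99,"q":70,"rnt":41,"ueb":95}
Value at /n: 84

Answer: 84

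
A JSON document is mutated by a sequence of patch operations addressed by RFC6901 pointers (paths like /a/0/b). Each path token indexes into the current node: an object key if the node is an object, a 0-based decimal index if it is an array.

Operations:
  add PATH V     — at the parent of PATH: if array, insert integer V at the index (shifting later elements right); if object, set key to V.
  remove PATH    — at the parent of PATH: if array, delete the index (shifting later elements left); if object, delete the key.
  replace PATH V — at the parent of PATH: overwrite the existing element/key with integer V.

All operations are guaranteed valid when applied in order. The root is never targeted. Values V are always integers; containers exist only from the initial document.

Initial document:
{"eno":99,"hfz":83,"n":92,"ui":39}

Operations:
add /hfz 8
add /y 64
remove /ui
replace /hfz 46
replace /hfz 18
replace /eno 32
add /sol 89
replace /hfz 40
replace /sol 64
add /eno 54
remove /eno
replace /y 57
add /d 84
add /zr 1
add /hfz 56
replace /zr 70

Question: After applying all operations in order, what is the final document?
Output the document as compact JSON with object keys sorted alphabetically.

After op 1 (add /hfz 8): {"eno":99,"hfz":8,"n":92,"ui":39}
After op 2 (add /y 64): {"eno":99,"hfz":8,"n":92,"ui":39,"y":64}
After op 3 (remove /ui): {"eno":99,"hfz":8,"n":92,"y":64}
After op 4 (replace /hfz 46): {"eno":99,"hfz":46,"n":92,"y":64}
After op 5 (replace /hfz 18): {"eno":99,"hfz":18,"n":92,"y":64}
After op 6 (replace /eno 32): {"eno":32,"hfz":18,"n":92,"y":64}
After op 7 (add /sol 89): {"eno":32,"hfz":18,"n":92,"sol":89,"y":64}
After op 8 (replace /hfz 40): {"eno":32,"hfz":40,"n":92,"sol":89,"y":64}
After op 9 (replace /sol 64): {"eno":32,"hfz":40,"n":92,"sol":64,"y":64}
After op 10 (add /eno 54): {"eno":54,"hfz":40,"n":92,"sol":64,"y":64}
After op 11 (remove /eno): {"hfz":40,"n":92,"sol":64,"y":64}
After op 12 (replace /y 57): {"hfz":40,"n":92,"sol":64,"y":57}
After op 13 (add /d 84): {"d":84,"hfz":40,"n":92,"sol":64,"y":57}
After op 14 (add /zr 1): {"d":84,"hfz":40,"n":92,"sol":64,"y":57,"zr":1}
After op 15 (add /hfz 56): {"d":84,"hfz":56,"n":92,"sol":64,"y":57,"zr":1}
After op 16 (replace /zr 70): {"d":84,"hfz":56,"n":92,"sol":64,"y":57,"zr":70}

Answer: {"d":84,"hfz":56,"n":92,"sol":64,"y":57,"zr":70}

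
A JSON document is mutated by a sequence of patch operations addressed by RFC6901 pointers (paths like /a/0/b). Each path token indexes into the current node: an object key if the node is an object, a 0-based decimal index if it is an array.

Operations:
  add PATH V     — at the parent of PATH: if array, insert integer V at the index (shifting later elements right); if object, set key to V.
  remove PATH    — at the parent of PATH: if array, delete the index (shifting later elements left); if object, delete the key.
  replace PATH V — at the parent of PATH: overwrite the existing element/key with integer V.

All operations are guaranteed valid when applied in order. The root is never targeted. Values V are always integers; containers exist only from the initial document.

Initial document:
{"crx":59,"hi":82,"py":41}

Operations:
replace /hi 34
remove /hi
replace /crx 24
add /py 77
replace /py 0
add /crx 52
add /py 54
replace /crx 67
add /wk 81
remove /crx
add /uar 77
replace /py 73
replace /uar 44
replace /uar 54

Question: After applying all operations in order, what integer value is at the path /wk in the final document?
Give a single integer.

After op 1 (replace /hi 34): {"crx":59,"hi":34,"py":41}
After op 2 (remove /hi): {"crx":59,"py":41}
After op 3 (replace /crx 24): {"crx":24,"py":41}
After op 4 (add /py 77): {"crx":24,"py":77}
After op 5 (replace /py 0): {"crx":24,"py":0}
After op 6 (add /crx 52): {"crx":52,"py":0}
After op 7 (add /py 54): {"crx":52,"py":54}
After op 8 (replace /crx 67): {"crx":67,"py":54}
After op 9 (add /wk 81): {"crx":67,"py":54,"wk":81}
After op 10 (remove /crx): {"py":54,"wk":81}
After op 11 (add /uar 77): {"py":54,"uar":77,"wk":81}
After op 12 (replace /py 73): {"py":73,"uar":77,"wk":81}
After op 13 (replace /uar 44): {"py":73,"uar":44,"wk":81}
After op 14 (replace /uar 54): {"py":73,"uar":54,"wk":81}
Value at /wk: 81

Answer: 81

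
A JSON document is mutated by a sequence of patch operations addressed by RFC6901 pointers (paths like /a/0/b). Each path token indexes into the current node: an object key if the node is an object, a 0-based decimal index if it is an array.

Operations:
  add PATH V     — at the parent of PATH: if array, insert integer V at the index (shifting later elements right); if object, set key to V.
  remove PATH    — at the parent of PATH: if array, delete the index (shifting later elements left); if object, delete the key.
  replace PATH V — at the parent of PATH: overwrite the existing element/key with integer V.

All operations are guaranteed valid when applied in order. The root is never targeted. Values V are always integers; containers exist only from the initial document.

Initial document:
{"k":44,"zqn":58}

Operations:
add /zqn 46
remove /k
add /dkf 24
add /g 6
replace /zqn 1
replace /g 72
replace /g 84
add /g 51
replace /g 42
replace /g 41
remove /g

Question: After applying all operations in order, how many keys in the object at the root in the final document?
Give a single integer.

After op 1 (add /zqn 46): {"k":44,"zqn":46}
After op 2 (remove /k): {"zqn":46}
After op 3 (add /dkf 24): {"dkf":24,"zqn":46}
After op 4 (add /g 6): {"dkf":24,"g":6,"zqn":46}
After op 5 (replace /zqn 1): {"dkf":24,"g":6,"zqn":1}
After op 6 (replace /g 72): {"dkf":24,"g":72,"zqn":1}
After op 7 (replace /g 84): {"dkf":24,"g":84,"zqn":1}
After op 8 (add /g 51): {"dkf":24,"g":51,"zqn":1}
After op 9 (replace /g 42): {"dkf":24,"g":42,"zqn":1}
After op 10 (replace /g 41): {"dkf":24,"g":41,"zqn":1}
After op 11 (remove /g): {"dkf":24,"zqn":1}
Size at the root: 2

Answer: 2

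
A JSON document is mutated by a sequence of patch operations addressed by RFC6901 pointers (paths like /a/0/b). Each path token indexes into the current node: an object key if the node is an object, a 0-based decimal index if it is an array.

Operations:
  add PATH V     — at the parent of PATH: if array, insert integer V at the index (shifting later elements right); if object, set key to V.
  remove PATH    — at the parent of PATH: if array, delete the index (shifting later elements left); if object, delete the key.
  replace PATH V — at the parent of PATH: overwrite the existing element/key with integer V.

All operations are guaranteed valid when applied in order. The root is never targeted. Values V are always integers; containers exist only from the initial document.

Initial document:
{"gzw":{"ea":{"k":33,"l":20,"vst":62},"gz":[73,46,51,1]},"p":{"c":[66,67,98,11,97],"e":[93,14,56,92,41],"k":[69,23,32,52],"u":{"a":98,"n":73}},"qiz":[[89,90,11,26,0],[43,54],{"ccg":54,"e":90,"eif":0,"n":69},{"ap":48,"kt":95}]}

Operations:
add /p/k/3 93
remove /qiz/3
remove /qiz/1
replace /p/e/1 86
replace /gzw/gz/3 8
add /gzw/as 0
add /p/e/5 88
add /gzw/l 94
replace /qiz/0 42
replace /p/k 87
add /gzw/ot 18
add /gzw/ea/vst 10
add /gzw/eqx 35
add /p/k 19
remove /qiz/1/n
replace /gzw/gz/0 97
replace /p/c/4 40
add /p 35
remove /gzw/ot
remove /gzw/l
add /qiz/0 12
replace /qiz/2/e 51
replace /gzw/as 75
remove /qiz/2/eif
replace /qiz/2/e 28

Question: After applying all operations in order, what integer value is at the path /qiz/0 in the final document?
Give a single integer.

After op 1 (add /p/k/3 93): {"gzw":{"ea":{"k":33,"l":20,"vst":62},"gz":[73,46,51,1]},"p":{"c":[66,67,98,11,97],"e":[93,14,56,92,41],"k":[69,23,32,93,52],"u":{"a":98,"n":73}},"qiz":[[89,90,11,26,0],[43,54],{"ccg":54,"e":90,"eif":0,"n":69},{"ap":48,"kt":95}]}
After op 2 (remove /qiz/3): {"gzw":{"ea":{"k":33,"l":20,"vst":62},"gz":[73,46,51,1]},"p":{"c":[66,67,98,11,97],"e":[93,14,56,92,41],"k":[69,23,32,93,52],"u":{"a":98,"n":73}},"qiz":[[89,90,11,26,0],[43,54],{"ccg":54,"e":90,"eif":0,"n":69}]}
After op 3 (remove /qiz/1): {"gzw":{"ea":{"k":33,"l":20,"vst":62},"gz":[73,46,51,1]},"p":{"c":[66,67,98,11,97],"e":[93,14,56,92,41],"k":[69,23,32,93,52],"u":{"a":98,"n":73}},"qiz":[[89,90,11,26,0],{"ccg":54,"e":90,"eif":0,"n":69}]}
After op 4 (replace /p/e/1 86): {"gzw":{"ea":{"k":33,"l":20,"vst":62},"gz":[73,46,51,1]},"p":{"c":[66,67,98,11,97],"e":[93,86,56,92,41],"k":[69,23,32,93,52],"u":{"a":98,"n":73}},"qiz":[[89,90,11,26,0],{"ccg":54,"e":90,"eif":0,"n":69}]}
After op 5 (replace /gzw/gz/3 8): {"gzw":{"ea":{"k":33,"l":20,"vst":62},"gz":[73,46,51,8]},"p":{"c":[66,67,98,11,97],"e":[93,86,56,92,41],"k":[69,23,32,93,52],"u":{"a":98,"n":73}},"qiz":[[89,90,11,26,0],{"ccg":54,"e":90,"eif":0,"n":69}]}
After op 6 (add /gzw/as 0): {"gzw":{"as":0,"ea":{"k":33,"l":20,"vst":62},"gz":[73,46,51,8]},"p":{"c":[66,67,98,11,97],"e":[93,86,56,92,41],"k":[69,23,32,93,52],"u":{"a":98,"n":73}},"qiz":[[89,90,11,26,0],{"ccg":54,"e":90,"eif":0,"n":69}]}
After op 7 (add /p/e/5 88): {"gzw":{"as":0,"ea":{"k":33,"l":20,"vst":62},"gz":[73,46,51,8]},"p":{"c":[66,67,98,11,97],"e":[93,86,56,92,41,88],"k":[69,23,32,93,52],"u":{"a":98,"n":73}},"qiz":[[89,90,11,26,0],{"ccg":54,"e":90,"eif":0,"n":69}]}
After op 8 (add /gzw/l 94): {"gzw":{"as":0,"ea":{"k":33,"l":20,"vst":62},"gz":[73,46,51,8],"l":94},"p":{"c":[66,67,98,11,97],"e":[93,86,56,92,41,88],"k":[69,23,32,93,52],"u":{"a":98,"n":73}},"qiz":[[89,90,11,26,0],{"ccg":54,"e":90,"eif":0,"n":69}]}
After op 9 (replace /qiz/0 42): {"gzw":{"as":0,"ea":{"k":33,"l":20,"vst":62},"gz":[73,46,51,8],"l":94},"p":{"c":[66,67,98,11,97],"e":[93,86,56,92,41,88],"k":[69,23,32,93,52],"u":{"a":98,"n":73}},"qiz":[42,{"ccg":54,"e":90,"eif":0,"n":69}]}
After op 10 (replace /p/k 87): {"gzw":{"as":0,"ea":{"k":33,"l":20,"vst":62},"gz":[73,46,51,8],"l":94},"p":{"c":[66,67,98,11,97],"e":[93,86,56,92,41,88],"k":87,"u":{"a":98,"n":73}},"qiz":[42,{"ccg":54,"e":90,"eif":0,"n":69}]}
After op 11 (add /gzw/ot 18): {"gzw":{"as":0,"ea":{"k":33,"l":20,"vst":62},"gz":[73,46,51,8],"l":94,"ot":18},"p":{"c":[66,67,98,11,97],"e":[93,86,56,92,41,88],"k":87,"u":{"a":98,"n":73}},"qiz":[42,{"ccg":54,"e":90,"eif":0,"n":69}]}
After op 12 (add /gzw/ea/vst 10): {"gzw":{"as":0,"ea":{"k":33,"l":20,"vst":10},"gz":[73,46,51,8],"l":94,"ot":18},"p":{"c":[66,67,98,11,97],"e":[93,86,56,92,41,88],"k":87,"u":{"a":98,"n":73}},"qiz":[42,{"ccg":54,"e":90,"eif":0,"n":69}]}
After op 13 (add /gzw/eqx 35): {"gzw":{"as":0,"ea":{"k":33,"l":20,"vst":10},"eqx":35,"gz":[73,46,51,8],"l":94,"ot":18},"p":{"c":[66,67,98,11,97],"e":[93,86,56,92,41,88],"k":87,"u":{"a":98,"n":73}},"qiz":[42,{"ccg":54,"e":90,"eif":0,"n":69}]}
After op 14 (add /p/k 19): {"gzw":{"as":0,"ea":{"k":33,"l":20,"vst":10},"eqx":35,"gz":[73,46,51,8],"l":94,"ot":18},"p":{"c":[66,67,98,11,97],"e":[93,86,56,92,41,88],"k":19,"u":{"a":98,"n":73}},"qiz":[42,{"ccg":54,"e":90,"eif":0,"n":69}]}
After op 15 (remove /qiz/1/n): {"gzw":{"as":0,"ea":{"k":33,"l":20,"vst":10},"eqx":35,"gz":[73,46,51,8],"l":94,"ot":18},"p":{"c":[66,67,98,11,97],"e":[93,86,56,92,41,88],"k":19,"u":{"a":98,"n":73}},"qiz":[42,{"ccg":54,"e":90,"eif":0}]}
After op 16 (replace /gzw/gz/0 97): {"gzw":{"as":0,"ea":{"k":33,"l":20,"vst":10},"eqx":35,"gz":[97,46,51,8],"l":94,"ot":18},"p":{"c":[66,67,98,11,97],"e":[93,86,56,92,41,88],"k":19,"u":{"a":98,"n":73}},"qiz":[42,{"ccg":54,"e":90,"eif":0}]}
After op 17 (replace /p/c/4 40): {"gzw":{"as":0,"ea":{"k":33,"l":20,"vst":10},"eqx":35,"gz":[97,46,51,8],"l":94,"ot":18},"p":{"c":[66,67,98,11,40],"e":[93,86,56,92,41,88],"k":19,"u":{"a":98,"n":73}},"qiz":[42,{"ccg":54,"e":90,"eif":0}]}
After op 18 (add /p 35): {"gzw":{"as":0,"ea":{"k":33,"l":20,"vst":10},"eqx":35,"gz":[97,46,51,8],"l":94,"ot":18},"p":35,"qiz":[42,{"ccg":54,"e":90,"eif":0}]}
After op 19 (remove /gzw/ot): {"gzw":{"as":0,"ea":{"k":33,"l":20,"vst":10},"eqx":35,"gz":[97,46,51,8],"l":94},"p":35,"qiz":[42,{"ccg":54,"e":90,"eif":0}]}
After op 20 (remove /gzw/l): {"gzw":{"as":0,"ea":{"k":33,"l":20,"vst":10},"eqx":35,"gz":[97,46,51,8]},"p":35,"qiz":[42,{"ccg":54,"e":90,"eif":0}]}
After op 21 (add /qiz/0 12): {"gzw":{"as":0,"ea":{"k":33,"l":20,"vst":10},"eqx":35,"gz":[97,46,51,8]},"p":35,"qiz":[12,42,{"ccg":54,"e":90,"eif":0}]}
After op 22 (replace /qiz/2/e 51): {"gzw":{"as":0,"ea":{"k":33,"l":20,"vst":10},"eqx":35,"gz":[97,46,51,8]},"p":35,"qiz":[12,42,{"ccg":54,"e":51,"eif":0}]}
After op 23 (replace /gzw/as 75): {"gzw":{"as":75,"ea":{"k":33,"l":20,"vst":10},"eqx":35,"gz":[97,46,51,8]},"p":35,"qiz":[12,42,{"ccg":54,"e":51,"eif":0}]}
After op 24 (remove /qiz/2/eif): {"gzw":{"as":75,"ea":{"k":33,"l":20,"vst":10},"eqx":35,"gz":[97,46,51,8]},"p":35,"qiz":[12,42,{"ccg":54,"e":51}]}
After op 25 (replace /qiz/2/e 28): {"gzw":{"as":75,"ea":{"k":33,"l":20,"vst":10},"eqx":35,"gz":[97,46,51,8]},"p":35,"qiz":[12,42,{"ccg":54,"e":28}]}
Value at /qiz/0: 12

Answer: 12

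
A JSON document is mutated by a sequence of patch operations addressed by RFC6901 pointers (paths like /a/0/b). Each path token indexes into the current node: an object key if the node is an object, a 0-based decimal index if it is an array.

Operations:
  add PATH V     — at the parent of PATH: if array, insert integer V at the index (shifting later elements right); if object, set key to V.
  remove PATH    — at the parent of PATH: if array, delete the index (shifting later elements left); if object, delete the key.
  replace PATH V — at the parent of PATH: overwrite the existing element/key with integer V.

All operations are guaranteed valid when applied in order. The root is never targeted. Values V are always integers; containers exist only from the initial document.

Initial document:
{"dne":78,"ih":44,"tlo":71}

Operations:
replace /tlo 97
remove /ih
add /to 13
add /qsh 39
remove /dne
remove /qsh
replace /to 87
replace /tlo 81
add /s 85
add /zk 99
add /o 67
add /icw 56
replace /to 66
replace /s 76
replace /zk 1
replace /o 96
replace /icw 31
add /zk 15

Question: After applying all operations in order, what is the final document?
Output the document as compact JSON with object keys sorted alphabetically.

Answer: {"icw":31,"o":96,"s":76,"tlo":81,"to":66,"zk":15}

Derivation:
After op 1 (replace /tlo 97): {"dne":78,"ih":44,"tlo":97}
After op 2 (remove /ih): {"dne":78,"tlo":97}
After op 3 (add /to 13): {"dne":78,"tlo":97,"to":13}
After op 4 (add /qsh 39): {"dne":78,"qsh":39,"tlo":97,"to":13}
After op 5 (remove /dne): {"qsh":39,"tlo":97,"to":13}
After op 6 (remove /qsh): {"tlo":97,"to":13}
After op 7 (replace /to 87): {"tlo":97,"to":87}
After op 8 (replace /tlo 81): {"tlo":81,"to":87}
After op 9 (add /s 85): {"s":85,"tlo":81,"to":87}
After op 10 (add /zk 99): {"s":85,"tlo":81,"to":87,"zk":99}
After op 11 (add /o 67): {"o":67,"s":85,"tlo":81,"to":87,"zk":99}
After op 12 (add /icw 56): {"icw":56,"o":67,"s":85,"tlo":81,"to":87,"zk":99}
After op 13 (replace /to 66): {"icw":56,"o":67,"s":85,"tlo":81,"to":66,"zk":99}
After op 14 (replace /s 76): {"icw":56,"o":67,"s":76,"tlo":81,"to":66,"zk":99}
After op 15 (replace /zk 1): {"icw":56,"o":67,"s":76,"tlo":81,"to":66,"zk":1}
After op 16 (replace /o 96): {"icw":56,"o":96,"s":76,"tlo":81,"to":66,"zk":1}
After op 17 (replace /icw 31): {"icw":31,"o":96,"s":76,"tlo":81,"to":66,"zk":1}
After op 18 (add /zk 15): {"icw":31,"o":96,"s":76,"tlo":81,"to":66,"zk":15}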